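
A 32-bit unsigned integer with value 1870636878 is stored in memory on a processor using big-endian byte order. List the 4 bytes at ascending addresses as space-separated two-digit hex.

6F 7F A7 4E

1870636878 in hexadecimal, padded to 32 bits, is 0x6F7FA74E.
Split into bytes (most-significant first): 6F 7F A7 4E.
In big-endian order the high byte comes first in memory.
So the memory order matches the most-significant-first order: 6F 7F A7 4E.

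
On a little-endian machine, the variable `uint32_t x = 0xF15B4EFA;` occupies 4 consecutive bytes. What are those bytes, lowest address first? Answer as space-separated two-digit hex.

FA 4E 5B F1

Split into bytes (most-significant first): F1 5B 4E FA.
Little-endian stores the least-significant byte at the lowest address.
So at ascending addresses the bytes are FA 4E 5B F1.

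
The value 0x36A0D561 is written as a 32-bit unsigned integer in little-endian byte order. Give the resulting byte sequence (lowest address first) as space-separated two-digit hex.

61 D5 A0 36

Split into bytes (most-significant first): 36 A0 D5 61.
Little-endian stores the least-significant byte at the lowest address.
So at ascending addresses the bytes are 61 D5 A0 36.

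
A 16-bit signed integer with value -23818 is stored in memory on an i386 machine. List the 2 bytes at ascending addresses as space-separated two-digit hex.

F6 A2

Two's complement of -23818 in 16 bits: 23818 = 0x5D0A; invert → 0xA2F5; add 1 → 0xA2F6.
Split into bytes (most-significant first): A2 F6.
Little-endian: lowest address holds the least-significant byte.
So at ascending addresses the bytes are F6 A2.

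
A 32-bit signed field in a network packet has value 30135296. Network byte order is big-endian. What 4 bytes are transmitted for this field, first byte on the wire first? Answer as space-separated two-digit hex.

01 CB D4 00

30135296 in hexadecimal, padded to 32 bits, is 0x01CBD400.
Split into bytes (most-significant first): 01 CB D4 00.
In big-endian order the high byte comes first in memory.
So the memory order matches the most-significant-first order: 01 CB D4 00.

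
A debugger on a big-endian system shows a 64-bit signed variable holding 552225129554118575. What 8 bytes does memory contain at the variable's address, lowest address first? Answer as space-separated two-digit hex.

552225129554118575 in hexadecimal, padded to 64 bits, is 0x07A9E5D45B1E07AF.
Split into bytes (most-significant first): 07 A9 E5 D4 5B 1E 07 AF.
In big-endian order the high byte comes first in memory.
So the memory order matches the most-significant-first order: 07 A9 E5 D4 5B 1E 07 AF.

07 A9 E5 D4 5B 1E 07 AF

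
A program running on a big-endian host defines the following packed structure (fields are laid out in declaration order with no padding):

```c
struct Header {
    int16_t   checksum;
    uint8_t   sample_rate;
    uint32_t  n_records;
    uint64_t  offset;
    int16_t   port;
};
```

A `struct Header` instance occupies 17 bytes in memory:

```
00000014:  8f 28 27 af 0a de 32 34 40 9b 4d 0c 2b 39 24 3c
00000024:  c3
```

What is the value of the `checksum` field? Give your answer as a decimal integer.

`checksum` is the first field, at byte offset 0, occupying 2 bytes.
Bytes at offsets 0..1: 8F 28.
In big-endian order the high byte comes first in memory.
The bytes are already most-significant first: 0x8F28.
Top bit is set, so as a signed 16-bit value this is 0x8F28 − 2^16 = -28888.

-28888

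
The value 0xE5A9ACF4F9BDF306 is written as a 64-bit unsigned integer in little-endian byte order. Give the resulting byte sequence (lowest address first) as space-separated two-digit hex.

Split into bytes (most-significant first): E5 A9 AC F4 F9 BD F3 06.
In little-endian order the low byte comes first in memory.
So at ascending addresses the bytes are 06 F3 BD F9 F4 AC A9 E5.

06 F3 BD F9 F4 AC A9 E5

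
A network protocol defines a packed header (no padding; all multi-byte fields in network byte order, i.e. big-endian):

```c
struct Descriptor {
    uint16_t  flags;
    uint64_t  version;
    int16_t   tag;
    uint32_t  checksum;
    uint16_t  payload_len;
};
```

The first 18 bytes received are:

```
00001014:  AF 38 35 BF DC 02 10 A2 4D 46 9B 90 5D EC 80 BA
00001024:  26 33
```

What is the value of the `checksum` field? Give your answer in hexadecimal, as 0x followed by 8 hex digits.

0x5DEC80BA

`checksum` follows `flags` (2 B), `version` (8 B), `tag` (2 B), so it starts at offset 2 + 8 + 2 = 12 and occupies 4 bytes.
Bytes at offsets 12..15: 5D EC 80 BA.
In big-endian order the high byte comes first in memory.
The bytes are already most-significant first: 0x5DEC80BA.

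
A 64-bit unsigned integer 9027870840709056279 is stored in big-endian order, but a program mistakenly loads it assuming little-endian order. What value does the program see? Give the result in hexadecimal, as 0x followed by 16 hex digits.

9027870840709056279 in 64-bit hexadecimal is 0x7D4970B2AA920717.
Stored big-endian, the bytes at ascending addresses are 7D 49 70 B2 AA 92 07 17.
Read back as little-endian, the first byte is least significant, giving 0x170792AAB270497D.

0x170792AAB270497D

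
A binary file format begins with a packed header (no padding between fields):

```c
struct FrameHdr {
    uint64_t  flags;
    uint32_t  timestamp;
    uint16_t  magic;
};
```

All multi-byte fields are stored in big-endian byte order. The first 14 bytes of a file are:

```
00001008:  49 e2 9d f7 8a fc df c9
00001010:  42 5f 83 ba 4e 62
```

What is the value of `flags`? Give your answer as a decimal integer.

`flags` is the first field, at byte offset 0, occupying 8 bytes.
Bytes at offsets 0..7: 49 E2 9D F7 8A FC DF C9.
In big-endian order the high byte comes first in memory.
The bytes are already most-significant first: 0x49E29DF78AFCDFC9.
0x49E29DF78AFCDFC9 = 5323991396019658697.

5323991396019658697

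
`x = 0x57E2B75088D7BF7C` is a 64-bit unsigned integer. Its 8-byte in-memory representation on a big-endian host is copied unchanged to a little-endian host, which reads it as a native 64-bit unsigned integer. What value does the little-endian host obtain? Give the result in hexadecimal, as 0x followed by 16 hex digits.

0x7CBFD78850B7E257

Stored big-endian, the bytes at ascending addresses are 57 E2 B7 50 88 D7 BF 7C.
Read back as little-endian, the first byte is least significant, giving 0x7CBFD78850B7E257.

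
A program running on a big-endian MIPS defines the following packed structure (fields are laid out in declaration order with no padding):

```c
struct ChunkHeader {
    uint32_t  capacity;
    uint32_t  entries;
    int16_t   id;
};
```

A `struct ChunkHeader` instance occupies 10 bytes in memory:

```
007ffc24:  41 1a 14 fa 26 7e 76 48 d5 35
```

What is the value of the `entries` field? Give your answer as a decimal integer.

645822024

`entries` follows `capacity` (4 bytes), so it starts at byte offset 4 and occupies 4 bytes.
Bytes at offsets 4..7: 26 7E 76 48.
In big-endian order the high byte comes first in memory.
The bytes are already most-significant first: 0x267E7648.
0x267E7648 = 645822024.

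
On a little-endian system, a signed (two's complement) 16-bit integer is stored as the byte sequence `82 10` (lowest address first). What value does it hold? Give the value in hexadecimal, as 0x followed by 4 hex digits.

Little-endian: lowest address holds the least-significant byte.
Reassemble most-significant byte first: 10 82 → 0x1082.

0x1082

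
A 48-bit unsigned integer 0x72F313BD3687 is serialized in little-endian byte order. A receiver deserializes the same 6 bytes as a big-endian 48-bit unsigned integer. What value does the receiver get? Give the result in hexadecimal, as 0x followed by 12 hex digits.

0x8736BD13F372

Stored little-endian, the bytes at ascending addresses are 87 36 BD 13 F3 72.
Read back as big-endian, the last byte is least significant, giving 0x8736BD13F372.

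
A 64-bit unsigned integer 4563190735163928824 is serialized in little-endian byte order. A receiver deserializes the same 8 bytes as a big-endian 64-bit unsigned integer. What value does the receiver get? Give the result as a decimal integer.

4563190735163928824 in 64-bit hexadecimal is 0x3F53B5CBFBCCB0F8.
Stored little-endian, the bytes at ascending addresses are F8 B0 CC FB CB B5 53 3F.
Read back as big-endian, the last byte is least significant, giving 0xF8B0CCFBCBB5533F.
0xF8B0CCFBCBB5533F = 17920048299133719359.

17920048299133719359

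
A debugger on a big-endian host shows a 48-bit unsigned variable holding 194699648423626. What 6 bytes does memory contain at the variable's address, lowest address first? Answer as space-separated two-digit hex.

B1 14 0B 61 D6 CA

194699648423626 in hexadecimal, padded to 48 bits, is 0xB1140B61D6CA.
Split into bytes (most-significant first): B1 14 0B 61 D6 CA.
In big-endian order the high byte comes first in memory.
So the memory order matches the most-significant-first order: B1 14 0B 61 D6 CA.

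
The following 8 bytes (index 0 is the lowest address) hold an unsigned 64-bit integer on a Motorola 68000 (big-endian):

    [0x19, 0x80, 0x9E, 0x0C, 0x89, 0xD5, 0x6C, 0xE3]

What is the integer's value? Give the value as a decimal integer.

1837642424656424163

In big-endian order the high byte comes first in memory.
The bytes are already most-significant first: 0x19809E0C89D56CE3.
0x19809E0C89D56CE3 = 1837642424656424163.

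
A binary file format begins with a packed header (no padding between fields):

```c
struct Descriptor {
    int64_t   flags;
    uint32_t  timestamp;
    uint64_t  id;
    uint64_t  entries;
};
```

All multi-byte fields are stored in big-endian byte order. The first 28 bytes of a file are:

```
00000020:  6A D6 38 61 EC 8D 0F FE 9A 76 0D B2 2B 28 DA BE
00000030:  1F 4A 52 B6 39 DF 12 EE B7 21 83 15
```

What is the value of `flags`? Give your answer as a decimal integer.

7698402606268092414

`flags` is the first field, at byte offset 0, occupying 8 bytes.
Bytes at offsets 0..7: 6A D6 38 61 EC 8D 0F FE.
In big-endian order the high byte comes first in memory.
The bytes are already most-significant first: 0x6AD63861EC8D0FFE.
0x6AD63861EC8D0FFE = 7698402606268092414.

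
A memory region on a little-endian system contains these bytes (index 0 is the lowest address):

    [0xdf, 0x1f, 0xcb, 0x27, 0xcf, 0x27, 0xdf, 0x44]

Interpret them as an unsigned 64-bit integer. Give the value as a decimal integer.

Little-endian: lowest address holds the least-significant byte.
Reassemble most-significant byte first: 44 DF 27 CF 27 CB 1F DF → 0x44DF27CF27CB1FDF.
0x44DF27CF27CB1FDF = 4962729085064912863.

4962729085064912863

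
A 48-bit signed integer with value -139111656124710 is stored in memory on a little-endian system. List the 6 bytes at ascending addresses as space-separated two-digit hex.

Two's complement of -139111656124710 in 48 bits: 139111656124710 = 0x7E8574D8F126; invert → 0x817A8B270ED9; add 1 → 0x817A8B270EDA.
Split into bytes (most-significant first): 81 7A 8B 27 0E DA.
In little-endian order the low byte comes first in memory.
So at ascending addresses the bytes are DA 0E 27 8B 7A 81.

DA 0E 27 8B 7A 81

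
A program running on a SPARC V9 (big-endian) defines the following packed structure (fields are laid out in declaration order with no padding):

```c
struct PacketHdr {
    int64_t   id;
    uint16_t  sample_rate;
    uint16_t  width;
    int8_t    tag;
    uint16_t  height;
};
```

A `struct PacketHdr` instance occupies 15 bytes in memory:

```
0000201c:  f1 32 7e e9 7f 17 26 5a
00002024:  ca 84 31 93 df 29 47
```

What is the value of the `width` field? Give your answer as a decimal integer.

12691

`width` follows `id` (8 B), `sample_rate` (2 B), so it starts at offset 8 + 2 = 10 and occupies 2 bytes.
Bytes at offsets 10..11: 31 93.
Big-endian: lowest address holds the most-significant byte.
The bytes are already most-significant first: 0x3193.
0x3193 = 12691.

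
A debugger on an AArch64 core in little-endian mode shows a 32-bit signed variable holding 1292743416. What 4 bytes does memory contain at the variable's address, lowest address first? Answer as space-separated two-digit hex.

1292743416 in hexadecimal, padded to 32 bits, is 0x4D0DB2F8.
Split into bytes (most-significant first): 4D 0D B2 F8.
In little-endian order the low byte comes first in memory.
So at ascending addresses the bytes are F8 B2 0D 4D.

F8 B2 0D 4D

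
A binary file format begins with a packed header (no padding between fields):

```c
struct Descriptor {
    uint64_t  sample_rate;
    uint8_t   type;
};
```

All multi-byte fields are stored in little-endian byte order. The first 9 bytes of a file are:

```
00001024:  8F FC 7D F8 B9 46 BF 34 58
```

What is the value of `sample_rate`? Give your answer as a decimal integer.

`sample_rate` is the first field, at byte offset 0, occupying 8 bytes.
Bytes at offsets 0..7: 8F FC 7D F8 B9 46 BF 34.
In little-endian order the low byte comes first in memory.
Reassemble most-significant byte first: 34 BF 46 B9 F8 7D FC 8F → 0x34BF46B9F87DFC8F.
0x34BF46B9F87DFC8F = 3800834375075888271.

3800834375075888271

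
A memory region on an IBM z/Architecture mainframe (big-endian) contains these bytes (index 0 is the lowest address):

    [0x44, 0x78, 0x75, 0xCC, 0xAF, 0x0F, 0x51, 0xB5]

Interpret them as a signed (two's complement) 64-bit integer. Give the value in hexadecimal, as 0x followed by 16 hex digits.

In big-endian order the high byte comes first in memory.
The bytes are already most-significant first: 0x447875CCAF0F51B5.

0x447875CCAF0F51B5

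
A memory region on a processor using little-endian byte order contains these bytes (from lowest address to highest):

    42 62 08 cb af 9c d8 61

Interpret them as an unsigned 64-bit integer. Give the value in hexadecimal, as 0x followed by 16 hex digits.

In little-endian order the low byte comes first in memory.
Reassemble most-significant byte first: 61 D8 9C AF CB 08 62 42 → 0x61D89CAFCB086242.

0x61D89CAFCB086242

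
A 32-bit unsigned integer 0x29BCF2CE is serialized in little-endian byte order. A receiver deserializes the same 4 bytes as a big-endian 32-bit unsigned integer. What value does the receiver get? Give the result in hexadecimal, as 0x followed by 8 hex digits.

0xCEF2BC29

Stored little-endian, the bytes at ascending addresses are CE F2 BC 29.
Read back as big-endian, the last byte is least significant, giving 0xCEF2BC29.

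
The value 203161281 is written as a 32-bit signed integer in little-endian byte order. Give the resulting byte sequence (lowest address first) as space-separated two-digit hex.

203161281 in hexadecimal, padded to 32 bits, is 0x0C1BFEC1.
Split into bytes (most-significant first): 0C 1B FE C1.
Little-endian: lowest address holds the least-significant byte.
So at ascending addresses the bytes are C1 FE 1B 0C.

C1 FE 1B 0C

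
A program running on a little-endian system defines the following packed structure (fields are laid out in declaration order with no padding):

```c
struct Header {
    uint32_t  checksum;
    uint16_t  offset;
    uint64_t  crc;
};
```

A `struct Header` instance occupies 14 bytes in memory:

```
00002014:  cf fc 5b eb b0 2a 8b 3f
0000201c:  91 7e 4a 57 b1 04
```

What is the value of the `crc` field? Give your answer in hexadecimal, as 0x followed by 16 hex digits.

`crc` follows `checksum` (4 B), `offset` (2 B), so it starts at offset 4 + 2 = 6 and occupies 8 bytes.
Bytes at offsets 6..13: 8B 3F 91 7E 4A 57 B1 04.
Little-endian: lowest address holds the least-significant byte.
Reassemble most-significant byte first: 04 B1 57 4A 7E 91 3F 8B → 0x04B1574A7E913F8B.

0x04B1574A7E913F8B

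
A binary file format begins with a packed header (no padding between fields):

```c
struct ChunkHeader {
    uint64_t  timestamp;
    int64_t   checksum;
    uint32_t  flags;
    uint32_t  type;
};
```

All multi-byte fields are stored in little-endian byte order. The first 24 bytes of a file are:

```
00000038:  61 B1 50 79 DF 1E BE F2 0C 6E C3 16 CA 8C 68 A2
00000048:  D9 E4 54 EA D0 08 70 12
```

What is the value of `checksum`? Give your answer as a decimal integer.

-6743985642394128884

`checksum` follows `timestamp` (8 bytes), so it starts at byte offset 8 and occupies 8 bytes.
Bytes at offsets 8..15: 0C 6E C3 16 CA 8C 68 A2.
In little-endian order the low byte comes first in memory.
Reassemble most-significant byte first: A2 68 8C CA 16 C3 6E 0C → 0xA2688CCA16C36E0C.
Top bit is set, so as a signed 64-bit value this is 0xA2688CCA16C36E0C − 2^64 = -6743985642394128884.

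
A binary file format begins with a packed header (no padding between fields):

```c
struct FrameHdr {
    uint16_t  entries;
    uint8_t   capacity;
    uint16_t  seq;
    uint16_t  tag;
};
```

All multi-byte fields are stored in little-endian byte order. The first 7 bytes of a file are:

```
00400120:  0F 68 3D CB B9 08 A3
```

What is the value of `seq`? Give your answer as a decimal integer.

`seq` follows `entries` (2 B), `capacity` (1 B), so it starts at offset 2 + 1 = 3 and occupies 2 bytes.
Bytes at offsets 3..4: CB B9.
Little-endian: lowest address holds the least-significant byte.
Reassemble most-significant byte first: B9 CB → 0xB9CB.
0xB9CB = 47563.

47563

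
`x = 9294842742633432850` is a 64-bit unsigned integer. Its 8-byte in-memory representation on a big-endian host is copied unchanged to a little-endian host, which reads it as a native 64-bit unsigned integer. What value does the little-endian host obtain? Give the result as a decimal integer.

1335256186004110720

9294842742633432850 in 64-bit hexadecimal is 0x80FDEA3A6DC88712.
Stored big-endian, the bytes at ascending addresses are 80 FD EA 3A 6D C8 87 12.
Read back as little-endian, the first byte is least significant, giving 0x1287C86D3AEAFD80.
0x1287C86D3AEAFD80 = 1335256186004110720.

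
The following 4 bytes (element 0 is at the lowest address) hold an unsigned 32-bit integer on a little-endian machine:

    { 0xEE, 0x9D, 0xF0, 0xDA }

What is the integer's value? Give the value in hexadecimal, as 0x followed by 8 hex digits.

Little-endian: lowest address holds the least-significant byte.
Reassemble most-significant byte first: DA F0 9D EE → 0xDAF09DEE.

0xDAF09DEE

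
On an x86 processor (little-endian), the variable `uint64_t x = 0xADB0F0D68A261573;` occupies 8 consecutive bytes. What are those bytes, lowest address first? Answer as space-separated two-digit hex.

73 15 26 8A D6 F0 B0 AD

Split into bytes (most-significant first): AD B0 F0 D6 8A 26 15 73.
Little-endian stores the least-significant byte at the lowest address.
So at ascending addresses the bytes are 73 15 26 8A D6 F0 B0 AD.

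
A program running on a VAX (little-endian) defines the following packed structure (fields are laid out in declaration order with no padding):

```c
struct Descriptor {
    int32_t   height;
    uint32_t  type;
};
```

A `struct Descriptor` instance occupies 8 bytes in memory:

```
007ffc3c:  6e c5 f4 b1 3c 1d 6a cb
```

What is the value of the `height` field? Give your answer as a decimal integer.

`height` is the first field, at byte offset 0, occupying 4 bytes.
Bytes at offsets 0..3: 6E C5 F4 B1.
Little-endian stores the least-significant byte at the lowest address.
Reassemble most-significant byte first: B1 F4 C5 6E → 0xB1F4C56E.
Top bit is set, so as a signed 32-bit value this is 0xB1F4C56E − 2^32 = -1309358738.

-1309358738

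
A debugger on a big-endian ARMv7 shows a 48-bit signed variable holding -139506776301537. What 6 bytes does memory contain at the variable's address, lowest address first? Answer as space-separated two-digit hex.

Two's complement of -139506776301537 in 48 bits: 139506776301537 = 0x7EE173D85FE1; invert → 0x811E8C27A01E; add 1 → 0x811E8C27A01F.
Split into bytes (most-significant first): 81 1E 8C 27 A0 1F.
Big-endian stores the most-significant byte at the lowest address.
So the memory order matches the most-significant-first order: 81 1E 8C 27 A0 1F.

81 1E 8C 27 A0 1F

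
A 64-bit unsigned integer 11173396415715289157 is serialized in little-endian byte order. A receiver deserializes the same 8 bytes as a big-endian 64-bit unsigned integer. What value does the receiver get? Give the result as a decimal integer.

4983326746148343707

11173396415715289157 in 64-bit hexadecimal is 0x9B0FE0D745552845.
Stored little-endian, the bytes at ascending addresses are 45 28 55 45 D7 E0 0F 9B.
Read back as big-endian, the last byte is least significant, giving 0x45285545D7E00F9B.
0x45285545D7E00F9B = 4983326746148343707.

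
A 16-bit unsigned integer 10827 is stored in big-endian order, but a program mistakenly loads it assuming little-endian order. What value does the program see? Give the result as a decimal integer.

10827 in 16-bit hexadecimal is 0x2A4B.
Stored big-endian, the bytes at ascending addresses are 2A 4B.
Read back as little-endian, the first byte is least significant, giving 0x4B2A.
0x4B2A = 19242.

19242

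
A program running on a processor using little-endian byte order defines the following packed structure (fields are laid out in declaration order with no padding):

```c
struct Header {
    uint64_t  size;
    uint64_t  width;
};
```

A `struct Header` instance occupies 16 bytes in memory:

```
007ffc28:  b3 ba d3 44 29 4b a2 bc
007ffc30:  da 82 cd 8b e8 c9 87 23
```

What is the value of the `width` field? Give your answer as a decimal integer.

2560236913798513370

`width` follows `size` (8 bytes), so it starts at byte offset 8 and occupies 8 bytes.
Bytes at offsets 8..15: DA 82 CD 8B E8 C9 87 23.
In little-endian order the low byte comes first in memory.
Reassemble most-significant byte first: 23 87 C9 E8 8B CD 82 DA → 0x2387C9E88BCD82DA.
0x2387C9E88BCD82DA = 2560236913798513370.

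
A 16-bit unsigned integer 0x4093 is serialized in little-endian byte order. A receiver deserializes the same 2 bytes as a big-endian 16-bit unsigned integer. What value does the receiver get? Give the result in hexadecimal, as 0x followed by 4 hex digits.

Stored little-endian, the bytes at ascending addresses are 93 40.
Read back as big-endian, the last byte is least significant, giving 0x9340.

0x9340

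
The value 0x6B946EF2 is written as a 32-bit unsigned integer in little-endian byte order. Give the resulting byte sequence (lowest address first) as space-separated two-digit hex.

F2 6E 94 6B

Split into bytes (most-significant first): 6B 94 6E F2.
Little-endian: lowest address holds the least-significant byte.
So at ascending addresses the bytes are F2 6E 94 6B.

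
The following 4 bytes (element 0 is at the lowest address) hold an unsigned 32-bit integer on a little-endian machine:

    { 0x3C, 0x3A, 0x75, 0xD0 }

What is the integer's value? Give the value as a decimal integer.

Little-endian: lowest address holds the least-significant byte.
Reassemble most-significant byte first: D0 75 3A 3C → 0xD0753A3C.
0xD0753A3C = 3497343548.

3497343548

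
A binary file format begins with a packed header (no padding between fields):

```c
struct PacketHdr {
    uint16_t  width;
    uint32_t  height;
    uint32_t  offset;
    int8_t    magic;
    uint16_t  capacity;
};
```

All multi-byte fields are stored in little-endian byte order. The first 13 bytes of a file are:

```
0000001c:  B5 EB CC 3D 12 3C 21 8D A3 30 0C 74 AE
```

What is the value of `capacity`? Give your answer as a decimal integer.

44660

`capacity` follows `width` (2 B), `height` (4 B), `offset` (4 B), `magic` (1 B), so it starts at offset 2 + 4 + 4 + 1 = 11 and occupies 2 bytes.
Bytes at offsets 11..12: 74 AE.
In little-endian order the low byte comes first in memory.
Reassemble most-significant byte first: AE 74 → 0xAE74.
0xAE74 = 44660.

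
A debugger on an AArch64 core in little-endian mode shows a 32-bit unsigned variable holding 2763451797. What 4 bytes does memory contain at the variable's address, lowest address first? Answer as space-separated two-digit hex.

95 ED B6 A4

2763451797 in hexadecimal, padded to 32 bits, is 0xA4B6ED95.
Split into bytes (most-significant first): A4 B6 ED 95.
Little-endian stores the least-significant byte at the lowest address.
So at ascending addresses the bytes are 95 ED B6 A4.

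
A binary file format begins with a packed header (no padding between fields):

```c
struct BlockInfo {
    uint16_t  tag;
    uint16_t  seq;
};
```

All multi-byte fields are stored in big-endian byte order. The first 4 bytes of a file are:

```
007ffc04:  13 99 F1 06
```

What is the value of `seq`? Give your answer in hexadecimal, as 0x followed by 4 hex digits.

`seq` follows `tag` (2 bytes), so it starts at byte offset 2 and occupies 2 bytes.
Bytes at offsets 2..3: F1 06.
Big-endian stores the most-significant byte at the lowest address.
The bytes are already most-significant first: 0xF106.

0xF106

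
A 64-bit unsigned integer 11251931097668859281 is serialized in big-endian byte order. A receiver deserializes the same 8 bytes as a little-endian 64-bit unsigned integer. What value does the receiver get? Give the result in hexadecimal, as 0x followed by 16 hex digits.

0x9135B9D1B7E3269C

11251931097668859281 in 64-bit hexadecimal is 0x9C26E3B7D1B93591.
Stored big-endian, the bytes at ascending addresses are 9C 26 E3 B7 D1 B9 35 91.
Read back as little-endian, the first byte is least significant, giving 0x9135B9D1B7E3269C.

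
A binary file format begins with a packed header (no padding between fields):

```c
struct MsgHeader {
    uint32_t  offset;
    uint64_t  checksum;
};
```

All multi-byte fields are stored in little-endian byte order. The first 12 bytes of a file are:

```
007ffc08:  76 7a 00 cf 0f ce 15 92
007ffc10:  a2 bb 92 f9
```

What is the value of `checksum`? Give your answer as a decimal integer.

`checksum` follows `offset` (4 bytes), so it starts at byte offset 4 and occupies 8 bytes.
Bytes at offsets 4..11: 0F CE 15 92 A2 BB 92 F9.
Little-endian stores the least-significant byte at the lowest address.
Reassemble most-significant byte first: F9 92 BB A2 92 15 CE 0F → 0xF992BBA29215CE0F.
0xF992BBA29215CE0F = 17983642568953810447.

17983642568953810447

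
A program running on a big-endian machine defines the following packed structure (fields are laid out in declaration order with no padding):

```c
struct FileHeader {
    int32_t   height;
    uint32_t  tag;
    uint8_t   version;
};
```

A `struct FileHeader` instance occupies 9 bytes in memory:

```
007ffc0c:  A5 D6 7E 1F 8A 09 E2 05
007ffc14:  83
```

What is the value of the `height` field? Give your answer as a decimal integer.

-1512669665

`height` is the first field, at byte offset 0, occupying 4 bytes.
Bytes at offsets 0..3: A5 D6 7E 1F.
In big-endian order the high byte comes first in memory.
The bytes are already most-significant first: 0xA5D67E1F.
Top bit is set, so as a signed 32-bit value this is 0xA5D67E1F − 2^32 = -1512669665.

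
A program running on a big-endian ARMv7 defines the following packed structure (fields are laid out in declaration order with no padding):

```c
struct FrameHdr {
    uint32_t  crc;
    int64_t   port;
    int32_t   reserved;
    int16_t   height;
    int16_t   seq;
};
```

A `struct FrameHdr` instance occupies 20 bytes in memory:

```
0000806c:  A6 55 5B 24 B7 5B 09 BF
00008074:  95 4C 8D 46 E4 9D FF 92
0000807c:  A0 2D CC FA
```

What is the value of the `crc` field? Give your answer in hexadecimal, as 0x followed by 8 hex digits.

`crc` is the first field, at byte offset 0, occupying 4 bytes.
Bytes at offsets 0..3: A6 55 5B 24.
Big-endian stores the most-significant byte at the lowest address.
The bytes are already most-significant first: 0xA6555B24.

0xA6555B24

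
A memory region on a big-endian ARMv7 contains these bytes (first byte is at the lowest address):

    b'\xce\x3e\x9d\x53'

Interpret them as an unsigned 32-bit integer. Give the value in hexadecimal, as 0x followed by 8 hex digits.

In big-endian order the high byte comes first in memory.
The bytes are already most-significant first: 0xCE3E9D53.

0xCE3E9D53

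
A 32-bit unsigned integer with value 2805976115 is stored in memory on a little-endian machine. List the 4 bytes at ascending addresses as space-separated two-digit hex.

33 CC 3F A7

2805976115 in hexadecimal, padded to 32 bits, is 0xA73FCC33.
Split into bytes (most-significant first): A7 3F CC 33.
Little-endian: lowest address holds the least-significant byte.
So at ascending addresses the bytes are 33 CC 3F A7.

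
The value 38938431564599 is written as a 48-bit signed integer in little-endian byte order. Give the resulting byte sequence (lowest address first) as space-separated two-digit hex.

37 AB 61 0F 6A 23

38938431564599 in hexadecimal, padded to 48 bits, is 0x236A0F61AB37.
Split into bytes (most-significant first): 23 6A 0F 61 AB 37.
Little-endian stores the least-significant byte at the lowest address.
So at ascending addresses the bytes are 37 AB 61 0F 6A 23.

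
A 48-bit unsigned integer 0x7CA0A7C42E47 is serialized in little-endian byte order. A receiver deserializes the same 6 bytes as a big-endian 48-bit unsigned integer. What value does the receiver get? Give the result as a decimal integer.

78266193387644

Stored little-endian, the bytes at ascending addresses are 47 2E C4 A7 A0 7C.
Read back as big-endian, the last byte is least significant, giving 0x472EC4A7A07C.
0x472EC4A7A07C = 78266193387644.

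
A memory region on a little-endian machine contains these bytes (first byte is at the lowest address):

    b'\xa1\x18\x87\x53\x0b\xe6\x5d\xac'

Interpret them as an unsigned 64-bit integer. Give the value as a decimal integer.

Little-endian: lowest address holds the least-significant byte.
Reassemble most-significant byte first: AC 5D E6 0B 53 87 18 A1 → 0xAC5DE60B538718A1.
0xAC5DE60B538718A1 = 12420336283678087329.

12420336283678087329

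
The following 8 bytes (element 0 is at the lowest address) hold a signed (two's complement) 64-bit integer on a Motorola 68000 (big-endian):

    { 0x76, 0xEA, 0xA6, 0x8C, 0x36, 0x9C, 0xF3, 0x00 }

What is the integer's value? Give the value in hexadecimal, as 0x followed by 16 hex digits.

0x76EAA68C369CF300

Big-endian stores the most-significant byte at the lowest address.
The bytes are already most-significant first: 0x76EAA68C369CF300.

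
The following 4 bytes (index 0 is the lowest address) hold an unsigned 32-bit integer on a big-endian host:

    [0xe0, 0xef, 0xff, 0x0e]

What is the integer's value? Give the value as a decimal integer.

3773824782

Big-endian: lowest address holds the most-significant byte.
The bytes are already most-significant first: 0xE0EFFF0E.
0xE0EFFF0E = 3773824782.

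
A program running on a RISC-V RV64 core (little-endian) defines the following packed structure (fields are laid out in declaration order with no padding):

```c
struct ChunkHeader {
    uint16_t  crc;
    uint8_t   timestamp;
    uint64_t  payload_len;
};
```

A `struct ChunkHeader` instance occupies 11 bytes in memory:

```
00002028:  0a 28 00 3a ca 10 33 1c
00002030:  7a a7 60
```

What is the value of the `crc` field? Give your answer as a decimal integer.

`crc` is the first field, at byte offset 0, occupying 2 bytes.
Bytes at offsets 0..1: 0A 28.
Little-endian stores the least-significant byte at the lowest address.
Reassemble most-significant byte first: 28 0A → 0x280A.
0x280A = 10250.

10250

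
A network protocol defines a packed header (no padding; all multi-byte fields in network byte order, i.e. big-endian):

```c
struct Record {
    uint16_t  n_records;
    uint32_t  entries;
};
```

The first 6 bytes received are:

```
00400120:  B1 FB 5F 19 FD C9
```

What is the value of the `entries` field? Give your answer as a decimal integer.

1595538889

`entries` follows `n_records` (2 bytes), so it starts at byte offset 2 and occupies 4 bytes.
Bytes at offsets 2..5: 5F 19 FD C9.
In big-endian order the high byte comes first in memory.
The bytes are already most-significant first: 0x5F19FDC9.
0x5F19FDC9 = 1595538889.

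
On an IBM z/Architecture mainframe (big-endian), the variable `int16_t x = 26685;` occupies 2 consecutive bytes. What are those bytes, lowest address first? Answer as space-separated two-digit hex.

26685 in hexadecimal, padded to 16 bits, is 0x683D.
Split into bytes (most-significant first): 68 3D.
Big-endian stores the most-significant byte at the lowest address.
So the memory order matches the most-significant-first order: 68 3D.

68 3D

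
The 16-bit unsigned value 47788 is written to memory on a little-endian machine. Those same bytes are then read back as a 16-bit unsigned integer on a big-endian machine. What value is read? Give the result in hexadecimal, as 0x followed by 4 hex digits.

47788 in 16-bit hexadecimal is 0xBAAC.
Stored little-endian, the bytes at ascending addresses are AC BA.
Read back as big-endian, the last byte is least significant, giving 0xACBA.

0xACBA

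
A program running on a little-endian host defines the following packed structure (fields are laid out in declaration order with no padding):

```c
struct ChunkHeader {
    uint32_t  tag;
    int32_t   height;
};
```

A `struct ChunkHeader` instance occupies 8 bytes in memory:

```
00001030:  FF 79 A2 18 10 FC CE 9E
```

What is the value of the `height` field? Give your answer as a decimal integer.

`height` follows `tag` (4 bytes), so it starts at byte offset 4 and occupies 4 bytes.
Bytes at offsets 4..7: 10 FC CE 9E.
In little-endian order the low byte comes first in memory.
Reassemble most-significant byte first: 9E CE FC 10 → 0x9ECEFC10.
Top bit is set, so as a signed 32-bit value this is 0x9ECEFC10 − 2^32 = -1630602224.

-1630602224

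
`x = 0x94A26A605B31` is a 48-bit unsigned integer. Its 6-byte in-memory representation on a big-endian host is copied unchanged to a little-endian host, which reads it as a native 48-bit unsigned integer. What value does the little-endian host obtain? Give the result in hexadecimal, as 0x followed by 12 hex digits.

Stored big-endian, the bytes at ascending addresses are 94 A2 6A 60 5B 31.
Read back as little-endian, the first byte is least significant, giving 0x315B606AA294.

0x315B606AA294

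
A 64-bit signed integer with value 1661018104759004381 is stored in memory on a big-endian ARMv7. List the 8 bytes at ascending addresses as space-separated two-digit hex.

1661018104759004381 in hexadecimal, padded to 64 bits, is 0x170D1F2A73A72CDD.
Split into bytes (most-significant first): 17 0D 1F 2A 73 A7 2C DD.
Big-endian: lowest address holds the most-significant byte.
So the memory order matches the most-significant-first order: 17 0D 1F 2A 73 A7 2C DD.

17 0D 1F 2A 73 A7 2C DD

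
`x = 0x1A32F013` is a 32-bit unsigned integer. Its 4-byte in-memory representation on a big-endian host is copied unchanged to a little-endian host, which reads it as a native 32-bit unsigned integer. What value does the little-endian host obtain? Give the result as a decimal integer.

334508570

Stored big-endian, the bytes at ascending addresses are 1A 32 F0 13.
Read back as little-endian, the first byte is least significant, giving 0x13F0321A.
0x13F0321A = 334508570.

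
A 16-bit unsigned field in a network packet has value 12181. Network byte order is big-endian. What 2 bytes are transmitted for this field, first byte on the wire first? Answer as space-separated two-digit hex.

12181 in hexadecimal, padded to 16 bits, is 0x2F95.
Split into bytes (most-significant first): 2F 95.
Big-endian stores the most-significant byte at the lowest address.
So the memory order matches the most-significant-first order: 2F 95.

2F 95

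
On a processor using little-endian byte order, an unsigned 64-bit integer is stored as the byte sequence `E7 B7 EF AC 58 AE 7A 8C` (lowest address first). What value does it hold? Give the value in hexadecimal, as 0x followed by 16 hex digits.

Little-endian stores the least-significant byte at the lowest address.
Reassemble most-significant byte first: 8C 7A AE 58 AC EF B7 E7 → 0x8C7AAE58ACEFB7E7.

0x8C7AAE58ACEFB7E7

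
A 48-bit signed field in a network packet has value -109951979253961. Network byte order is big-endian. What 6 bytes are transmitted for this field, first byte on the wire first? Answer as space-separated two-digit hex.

9B FF CF 55 8F 37

Two's complement of -109951979253961 in 48 bits: 109951979253961 = 0x640030AA70C9; invert → 0x9BFFCF558F36; add 1 → 0x9BFFCF558F37.
Split into bytes (most-significant first): 9B FF CF 55 8F 37.
Big-endian stores the most-significant byte at the lowest address.
So the memory order matches the most-significant-first order: 9B FF CF 55 8F 37.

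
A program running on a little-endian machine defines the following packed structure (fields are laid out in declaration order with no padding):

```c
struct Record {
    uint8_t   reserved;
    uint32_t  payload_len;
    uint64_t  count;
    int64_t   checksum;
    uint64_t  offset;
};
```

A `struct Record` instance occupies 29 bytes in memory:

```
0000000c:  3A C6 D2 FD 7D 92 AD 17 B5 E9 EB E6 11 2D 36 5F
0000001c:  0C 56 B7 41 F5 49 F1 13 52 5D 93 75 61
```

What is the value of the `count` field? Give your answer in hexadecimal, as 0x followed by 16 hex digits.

0x11E6EBE9B517AD92

`count` follows `reserved` (1 B), `payload_len` (4 B), so it starts at offset 1 + 4 = 5 and occupies 8 bytes.
Bytes at offsets 5..12: 92 AD 17 B5 E9 EB E6 11.
Little-endian stores the least-significant byte at the lowest address.
Reassemble most-significant byte first: 11 E6 EB E9 B5 17 AD 92 → 0x11E6EBE9B517AD92.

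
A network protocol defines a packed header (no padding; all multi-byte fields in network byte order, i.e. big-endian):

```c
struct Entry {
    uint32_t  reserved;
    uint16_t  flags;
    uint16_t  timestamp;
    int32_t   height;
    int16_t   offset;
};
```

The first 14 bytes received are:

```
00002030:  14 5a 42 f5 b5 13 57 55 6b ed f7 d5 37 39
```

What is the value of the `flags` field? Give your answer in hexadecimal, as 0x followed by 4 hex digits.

0xB513

`flags` follows `reserved` (4 bytes), so it starts at byte offset 4 and occupies 2 bytes.
Bytes at offsets 4..5: B5 13.
Big-endian: lowest address holds the most-significant byte.
The bytes are already most-significant first: 0xB513.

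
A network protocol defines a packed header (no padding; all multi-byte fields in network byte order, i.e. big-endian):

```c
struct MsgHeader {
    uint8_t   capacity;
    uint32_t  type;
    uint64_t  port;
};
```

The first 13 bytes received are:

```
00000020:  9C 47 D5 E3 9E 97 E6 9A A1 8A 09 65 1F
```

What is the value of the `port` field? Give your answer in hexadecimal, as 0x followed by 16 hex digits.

`port` follows `capacity` (1 B), `type` (4 B), so it starts at offset 1 + 4 = 5 and occupies 8 bytes.
Bytes at offsets 5..12: 97 E6 9A A1 8A 09 65 1F.
In big-endian order the high byte comes first in memory.
The bytes are already most-significant first: 0x97E69AA18A09651F.

0x97E69AA18A09651F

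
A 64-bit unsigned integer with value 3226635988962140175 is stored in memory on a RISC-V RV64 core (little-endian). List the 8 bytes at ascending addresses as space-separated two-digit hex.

0F 60 94 25 56 50 C7 2C

3226635988962140175 in hexadecimal, padded to 64 bits, is 0x2CC750562594600F.
Split into bytes (most-significant first): 2C C7 50 56 25 94 60 0F.
In little-endian order the low byte comes first in memory.
So at ascending addresses the bytes are 0F 60 94 25 56 50 C7 2C.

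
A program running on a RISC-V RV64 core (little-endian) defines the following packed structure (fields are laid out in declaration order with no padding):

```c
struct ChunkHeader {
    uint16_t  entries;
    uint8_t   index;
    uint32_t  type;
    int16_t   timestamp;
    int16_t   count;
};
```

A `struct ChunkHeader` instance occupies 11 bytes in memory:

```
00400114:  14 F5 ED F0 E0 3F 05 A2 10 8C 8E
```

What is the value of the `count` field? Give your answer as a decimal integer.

-29044

`count` follows `entries` (2 B), `index` (1 B), `type` (4 B), `timestamp` (2 B), so it starts at offset 2 + 1 + 4 + 2 = 9 and occupies 2 bytes.
Bytes at offsets 9..10: 8C 8E.
In little-endian order the low byte comes first in memory.
Reassemble most-significant byte first: 8E 8C → 0x8E8C.
Top bit is set, so as a signed 16-bit value this is 0x8E8C − 2^16 = -29044.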